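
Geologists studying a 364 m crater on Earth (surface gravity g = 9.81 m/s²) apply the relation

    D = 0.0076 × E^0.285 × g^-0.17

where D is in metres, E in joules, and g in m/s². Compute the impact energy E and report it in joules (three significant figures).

Rearranging: E = [D / (0.0076 · g^-0.17)]^(1/0.285).
g^-0.17 = 9.81^-0.17 = 0.6783
D / (0.0076 × 0.6783) = 364 / (5.155 × 10^-3) = 7.061 × 10^4
E = (7.061 × 10^4)^3.5088 = 1.032 × 10^17 J

E ≈ 1.03 × 10^17 J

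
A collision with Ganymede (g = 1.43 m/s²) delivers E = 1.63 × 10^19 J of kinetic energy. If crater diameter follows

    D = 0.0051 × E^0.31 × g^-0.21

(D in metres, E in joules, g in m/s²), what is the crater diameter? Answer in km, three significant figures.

D ≈ 4.27 km

E^0.31 = (1.63 × 10^19)^0.31 = 9.032 × 10^5
g^-0.21 = 1.43^-0.21 = 0.9276
D = 0.0051 × 9.032 × 10^5 × 0.9276 = 4273 m
   = 4.273 km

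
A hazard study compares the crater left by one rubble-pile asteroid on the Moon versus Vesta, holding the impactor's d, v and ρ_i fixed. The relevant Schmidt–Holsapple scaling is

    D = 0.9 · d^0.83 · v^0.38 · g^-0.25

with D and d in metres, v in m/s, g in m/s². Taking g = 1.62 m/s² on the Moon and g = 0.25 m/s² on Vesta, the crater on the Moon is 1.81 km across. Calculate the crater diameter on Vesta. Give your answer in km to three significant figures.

D ≈ 2.89 km

All impactor-dependent factors cancel in the ratio, leaving D_Vesta/D_Moon = (g_Vesta/g_Moon)^-0.25.
(0.25/1.62)^-0.25 = 0.1543^-0.25 = 1.596
D_Vesta = 1.596 × 1.81 km = 2.89 km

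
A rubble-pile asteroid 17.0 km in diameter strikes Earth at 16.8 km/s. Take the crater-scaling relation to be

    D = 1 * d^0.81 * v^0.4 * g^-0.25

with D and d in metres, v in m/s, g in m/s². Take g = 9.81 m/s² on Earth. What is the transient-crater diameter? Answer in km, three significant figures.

In SI units: d = 17000 m, v = 16800 m/s.
d^0.81 = 17000^0.81 = 2671
v^0.4 = 16800^0.4 = 48.99
g^-0.25 = 9.81^-0.25 = 0.5650
D = 1 × 2671 × 48.99 × 0.5650 = 73932 m
   = 73.93 km

D ≈ 73.9 km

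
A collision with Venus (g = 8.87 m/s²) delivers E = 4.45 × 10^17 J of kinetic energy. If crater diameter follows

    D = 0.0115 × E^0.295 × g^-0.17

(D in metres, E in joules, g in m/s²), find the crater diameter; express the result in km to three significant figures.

D ≈ 1.28 km

E^0.295 = (4.45 × 10^17)^0.295 = 1.608 × 10^5
g^-0.17 = 8.87^-0.17 = 0.6900
D = 0.0115 × 1.608 × 10^5 × 0.6900 = 1276 m
   = 1.276 km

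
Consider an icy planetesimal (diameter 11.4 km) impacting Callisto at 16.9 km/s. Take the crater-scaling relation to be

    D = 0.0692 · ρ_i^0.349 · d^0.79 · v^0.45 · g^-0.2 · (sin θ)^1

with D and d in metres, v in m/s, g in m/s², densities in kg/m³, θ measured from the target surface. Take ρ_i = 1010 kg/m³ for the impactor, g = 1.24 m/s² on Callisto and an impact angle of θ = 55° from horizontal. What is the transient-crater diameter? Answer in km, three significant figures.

D ≈ 77.8 km

In SI units: d = 11400 m, v = 16900 m/s.
ρ_i^0.349 = 1010^0.349 = 11.18
d^0.79 = 11400^0.79 = 1603
v^0.45 = 16900^0.45 = 79.90
g^-0.2 = 1.24^-0.2 = 0.9579
(sin 55°)^1 = 0.8192^1 = 0.8192
D = 0.0692 × 11.18 × 1603 × 79.90 × 0.9579 × 0.8192 = 77757 m
   = 77.76 km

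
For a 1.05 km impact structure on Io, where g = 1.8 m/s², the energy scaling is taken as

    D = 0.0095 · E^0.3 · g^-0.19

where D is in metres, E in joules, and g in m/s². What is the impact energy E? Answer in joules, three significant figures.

E ≈ 9.40 × 10^16 J

Rearranging: E = [D / (0.0095 · g^-0.19)]^(1/0.3).
D = 1050 m.
g^-0.19 = 1.8^-0.19 = 0.8943
D / (0.0095 × 0.8943) = 1050 / (8.496 × 10^-3) = 1.236 × 10^5
E = (1.236 × 10^5)^3.3333 = 9.402 × 10^16 J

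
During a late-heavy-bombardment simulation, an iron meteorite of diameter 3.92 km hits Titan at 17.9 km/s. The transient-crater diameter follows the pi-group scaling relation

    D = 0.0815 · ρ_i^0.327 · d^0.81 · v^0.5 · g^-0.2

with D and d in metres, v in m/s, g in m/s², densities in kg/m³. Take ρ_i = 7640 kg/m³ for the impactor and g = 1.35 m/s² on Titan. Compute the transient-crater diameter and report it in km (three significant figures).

In SI units: d = 3920 m, v = 17900 m/s.
ρ_i^0.327 = 7640^0.327 = 18.61
d^0.81 = 3920^0.81 = 813.9
v^0.5 = 17900^0.5 = 133.8
g^-0.2 = 1.35^-0.2 = 0.9417
D = 0.0815 × 18.61 × 813.9 × 133.8 × 0.9417 = 1.555 × 10^5 m
   = 155.5 km

D ≈ 156 km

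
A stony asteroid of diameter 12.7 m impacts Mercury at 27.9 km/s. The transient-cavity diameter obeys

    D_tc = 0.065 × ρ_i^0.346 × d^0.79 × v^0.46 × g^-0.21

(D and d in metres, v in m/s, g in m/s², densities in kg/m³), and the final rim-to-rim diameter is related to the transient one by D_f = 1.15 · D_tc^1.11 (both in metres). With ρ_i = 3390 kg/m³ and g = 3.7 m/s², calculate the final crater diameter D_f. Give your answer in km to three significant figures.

D_f ≈ 1.60 km

v = 27900 m/s.
ρ_i^0.346 = 3390^0.346 = 16.65
d^0.79 = 12.7^0.79 = 7.447
v^0.46 = 27900^0.46 = 110.9
g^-0.21 = 3.7^-0.21 = 0.7598
D_tc = 0.065 × 16.65 × 7.447 × 110.9 × 0.7598 = 679.1 m
D_f = 1.15 × (679.1)^1.11 = 1600 m
     = 1.600 km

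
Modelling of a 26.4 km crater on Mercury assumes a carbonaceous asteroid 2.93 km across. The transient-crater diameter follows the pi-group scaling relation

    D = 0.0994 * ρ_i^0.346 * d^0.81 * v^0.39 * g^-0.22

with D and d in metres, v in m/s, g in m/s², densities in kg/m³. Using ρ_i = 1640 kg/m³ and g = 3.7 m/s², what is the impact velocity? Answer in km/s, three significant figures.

Rearranging for v: v = [D / (0.0994 · 1640^0.346 · 2930^0.81 · 3.7^-0.22)]^(1/0.39).
D = 26400 m.
1640^0.346 = 12.95
2930^0.81 = 642.9
3.7^-0.22 = 0.7499
Denominator = 0.0994 × 12.95 × 642.9 × 0.7499 = 620.6
D / 620.6 = 26400 / 620.6 = 42.54
v = 42.54^(1/0.39) = 42.54^2.5641 = 15011 m/s

v ≈ 15.0 km/s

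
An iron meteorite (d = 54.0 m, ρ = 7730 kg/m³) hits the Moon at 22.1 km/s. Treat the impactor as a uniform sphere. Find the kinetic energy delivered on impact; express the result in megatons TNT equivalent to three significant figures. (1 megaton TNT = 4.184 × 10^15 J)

v = 22100 m/s.
Mass m = (π/6) ρ d³ = (π/6) × 7730 × (54)³ = 6.373 × 10^8 kg
E = ½ m v² = 0.5 × 6.373 × 10^8 × (22100)² = 1.556 × 10^17 J
   = 1.556 × 10^17 / 4.184×10^15 = 37.19 Mt

E ≈ 37.2 Mt TNT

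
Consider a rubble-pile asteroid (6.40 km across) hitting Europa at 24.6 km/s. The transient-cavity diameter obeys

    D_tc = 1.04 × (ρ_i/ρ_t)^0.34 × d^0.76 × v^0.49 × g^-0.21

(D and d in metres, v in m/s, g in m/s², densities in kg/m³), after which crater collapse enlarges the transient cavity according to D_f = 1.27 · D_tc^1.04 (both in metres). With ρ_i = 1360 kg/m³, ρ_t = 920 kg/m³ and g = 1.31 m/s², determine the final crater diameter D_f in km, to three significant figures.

D_f ≈ 252 km

In SI: d = 6400 m, v = 24600 m/s.
(ρ_i/ρ_t)^0.34 = (1360/920)^0.34 = 1.142
d^0.76 = 6400^0.76 = 781.1
v^0.49 = 24600^0.49 = 141.8
g^-0.21 = 1.31^-0.21 = 0.9449
D_tc = 1.04 × 1.142 × 781.1 × 141.8 × 0.9449 = 1.243 × 10^5 m
D_f = 1.27 × (1.243 × 10^5)^1.04 = 2.524 × 10^5 m
     = 252.4 km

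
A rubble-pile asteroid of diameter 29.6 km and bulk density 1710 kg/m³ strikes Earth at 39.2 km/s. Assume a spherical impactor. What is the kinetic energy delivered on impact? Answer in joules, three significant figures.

d = 29600 m; v = 39200 m/s.
Mass m = (π/6) ρ d³ = (π/6) × 1710 × (29600)³ = 2.322 × 10^16 kg
E = ½ m v² = 0.5 × 2.322 × 10^16 × (39200)² = 1.784 × 10^25 J

E ≈ 1.78 × 10^25 J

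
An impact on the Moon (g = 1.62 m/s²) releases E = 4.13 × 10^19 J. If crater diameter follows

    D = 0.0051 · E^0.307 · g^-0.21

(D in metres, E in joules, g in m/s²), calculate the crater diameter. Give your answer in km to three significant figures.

E^0.307 = (4.13 × 10^19)^0.307 = 1.052 × 10^6
g^-0.21 = 1.62^-0.21 = 0.9037
D = 0.0051 × 1.052 × 10^6 × 0.9037 = 4849 m
   = 4.849 km

D ≈ 4.85 km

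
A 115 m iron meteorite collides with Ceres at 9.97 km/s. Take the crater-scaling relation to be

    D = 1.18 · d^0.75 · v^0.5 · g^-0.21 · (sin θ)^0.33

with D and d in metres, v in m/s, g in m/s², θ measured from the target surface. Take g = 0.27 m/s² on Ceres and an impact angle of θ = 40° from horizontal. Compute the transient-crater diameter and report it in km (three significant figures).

In SI units: v = 9970 m/s.
d^0.75 = 115^0.75 = 35.12
v^0.5 = 9970^0.5 = 99.85
g^-0.21 = 0.27^-0.21 = 1.316
(sin 40°)^0.33 = 0.6428^0.33 = 0.8643
D = 1.18 × 35.12 × 99.85 × 1.316 × 0.8643 = 4707 m
   = 4.707 km

D ≈ 4.71 km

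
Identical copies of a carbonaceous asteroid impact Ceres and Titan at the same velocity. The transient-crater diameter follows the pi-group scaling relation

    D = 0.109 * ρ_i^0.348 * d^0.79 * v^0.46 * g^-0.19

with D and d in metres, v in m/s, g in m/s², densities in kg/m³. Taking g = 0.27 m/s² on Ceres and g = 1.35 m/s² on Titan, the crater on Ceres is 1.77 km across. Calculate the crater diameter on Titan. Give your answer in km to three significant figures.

All impactor-dependent factors cancel in the ratio, leaving D_Titan/D_Ceres = (g_Titan/g_Ceres)^-0.19.
(1.35/0.27)^-0.19 = 5.000^-0.19 = 0.7365
D_Titan = 0.7365 × 1.77 km = 1.30 km

D ≈ 1.30 km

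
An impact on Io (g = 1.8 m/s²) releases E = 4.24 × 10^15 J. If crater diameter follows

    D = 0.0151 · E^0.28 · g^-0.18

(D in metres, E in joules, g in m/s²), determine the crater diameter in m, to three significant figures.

D ≈ 323 m

E^0.28 = (4.24 × 10^15)^0.28 = 2.375 × 10^4
g^-0.18 = 1.8^-0.18 = 0.8996
D = 0.0151 × 2.375 × 10^4 × 0.8996 = 322.6 m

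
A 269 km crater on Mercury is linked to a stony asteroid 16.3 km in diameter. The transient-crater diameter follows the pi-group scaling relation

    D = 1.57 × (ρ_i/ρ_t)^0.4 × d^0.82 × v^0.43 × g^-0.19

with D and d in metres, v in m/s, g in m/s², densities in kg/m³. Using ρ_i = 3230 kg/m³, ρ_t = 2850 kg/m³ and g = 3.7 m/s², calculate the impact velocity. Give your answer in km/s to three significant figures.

Rearranging for v: v = [D / (1.57 · (3230/2850)^0.4 · 16300^0.82 · 3.7^-0.19)]^(1/0.43).
D = 269000 m.
(3230/2850)^0.4 = 1.051
16300^0.82 = 2844
3.7^-0.19 = 0.7799
Denominator = 1.57 × 1.051 × 2844 × 0.7799 = 3660
D / 3660 = 269000 / 3660 = 73.50
v = 73.50^(1/0.43) = 73.50^2.3256 = 21890 m/s

v ≈ 21.9 km/s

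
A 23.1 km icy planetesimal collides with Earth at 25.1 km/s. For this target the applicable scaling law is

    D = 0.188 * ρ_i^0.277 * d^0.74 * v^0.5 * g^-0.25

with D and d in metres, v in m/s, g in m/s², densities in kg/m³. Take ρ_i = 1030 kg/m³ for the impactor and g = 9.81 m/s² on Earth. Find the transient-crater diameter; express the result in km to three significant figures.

D ≈ 195 km

In SI units: d = 23100 m, v = 25100 m/s.
ρ_i^0.277 = 1030^0.277 = 6.832
d^0.74 = 23100^0.74 = 1695
v^0.5 = 25100^0.5 = 158.4
g^-0.25 = 9.81^-0.25 = 0.5650
D = 0.188 × 6.832 × 1695 × 158.4 × 0.5650 = 1.948 × 10^5 m
   = 194.8 km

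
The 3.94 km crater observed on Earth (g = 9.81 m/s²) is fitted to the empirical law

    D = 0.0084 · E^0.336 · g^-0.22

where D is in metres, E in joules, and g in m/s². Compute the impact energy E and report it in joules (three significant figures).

E ≈ 3.37 × 10^17 J

Rearranging: E = [D / (0.0084 · g^-0.22)]^(1/0.336).
D = 3940 m.
g^-0.22 = 9.81^-0.22 = 0.6051
D / (0.0084 × 0.6051) = 3940 / (5.083 × 10^-3) = 7.751 × 10^5
E = (7.751 × 10^5)^2.9762 = 3.372 × 10^17 J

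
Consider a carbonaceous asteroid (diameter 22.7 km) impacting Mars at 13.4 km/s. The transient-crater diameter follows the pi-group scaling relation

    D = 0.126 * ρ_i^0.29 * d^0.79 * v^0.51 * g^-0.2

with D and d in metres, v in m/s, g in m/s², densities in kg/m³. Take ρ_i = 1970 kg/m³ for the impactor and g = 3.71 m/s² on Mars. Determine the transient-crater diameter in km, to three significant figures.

D ≈ 308 km

In SI units: d = 22700 m, v = 13400 m/s.
ρ_i^0.29 = 1970^0.29 = 9.024
d^0.79 = 22700^0.79 = 2762
v^0.51 = 13400^0.51 = 127.3
g^-0.2 = 3.71^-0.2 = 0.7694
D = 0.126 × 9.024 × 2762 × 127.3 × 0.7694 = 3.076 × 10^5 m
   = 307.6 km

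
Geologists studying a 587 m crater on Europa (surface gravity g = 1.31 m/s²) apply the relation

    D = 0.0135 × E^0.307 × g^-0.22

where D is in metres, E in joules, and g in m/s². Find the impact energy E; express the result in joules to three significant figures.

E ≈ 1.56 × 10^15 J

Rearranging: E = [D / (0.0135 · g^-0.22)]^(1/0.307).
g^-0.22 = 1.31^-0.22 = 0.9423
D / (0.0135 × 0.9423) = 587 / (0.01272) = 4.615 × 10^4
E = (4.615 × 10^4)^3.2573 = 1.558 × 10^15 J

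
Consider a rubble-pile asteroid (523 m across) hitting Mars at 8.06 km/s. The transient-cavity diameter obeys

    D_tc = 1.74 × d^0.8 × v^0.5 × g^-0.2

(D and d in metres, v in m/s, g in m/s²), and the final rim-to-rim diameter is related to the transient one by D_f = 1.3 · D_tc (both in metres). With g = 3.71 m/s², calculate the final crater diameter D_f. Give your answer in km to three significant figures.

v = 8060 m/s.
d^0.8 = 523^0.8 = 149.6
v^0.5 = 8060^0.5 = 89.78
g^-0.2 = 3.71^-0.2 = 0.7694
D_tc = 1.74 × 149.6 × 89.78 × 0.7694 = 17980 m
D_f = 1.3 × 17980 = 23374 m
     = 23.37 km

D_f ≈ 23.4 km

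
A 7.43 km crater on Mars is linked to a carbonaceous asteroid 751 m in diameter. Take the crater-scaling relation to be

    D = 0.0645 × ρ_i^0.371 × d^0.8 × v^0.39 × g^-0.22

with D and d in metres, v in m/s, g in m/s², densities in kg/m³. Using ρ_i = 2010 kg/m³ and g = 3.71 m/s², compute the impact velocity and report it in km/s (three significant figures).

v ≈ 18.1 km/s

Rearranging for v: v = [D / (0.0645 · 2010^0.371 · 751^0.8 · 3.71^-0.22)]^(1/0.39).
D = 7430 m.
2010^0.371 = 16.81
751^0.8 = 199.8
3.71^-0.22 = 0.7494
Denominator = 0.0645 × 16.81 × 199.8 × 0.7494 = 162.3
D / 162.3 = 7430 / 162.3 = 45.78
v = 45.78^(1/0.39) = 45.78^2.5641 = 18119 m/s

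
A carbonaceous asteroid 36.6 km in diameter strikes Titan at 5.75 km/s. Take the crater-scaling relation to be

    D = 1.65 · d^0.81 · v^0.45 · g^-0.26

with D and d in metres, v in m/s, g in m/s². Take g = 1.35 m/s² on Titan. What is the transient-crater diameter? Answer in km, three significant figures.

D ≈ 373 km

In SI units: d = 36600 m, v = 5750 m/s.
d^0.81 = 36600^0.81 = 4971
v^0.45 = 5750^0.45 = 49.19
g^-0.26 = 1.35^-0.26 = 0.9249
D = 1.65 × 4971 × 49.19 × 0.9249 = 3.732 × 10^5 m
   = 373.2 km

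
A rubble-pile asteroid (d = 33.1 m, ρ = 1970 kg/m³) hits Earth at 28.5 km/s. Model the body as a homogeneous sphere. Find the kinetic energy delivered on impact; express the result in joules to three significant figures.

E ≈ 1.52 × 10^16 J

v = 28500 m/s.
Mass m = (π/6) ρ d³ = (π/6) × 1970 × (33.1)³ = 3.741 × 10^7 kg
E = ½ m v² = 0.5 × 3.741 × 10^7 × (28500)² = 1.519 × 10^16 J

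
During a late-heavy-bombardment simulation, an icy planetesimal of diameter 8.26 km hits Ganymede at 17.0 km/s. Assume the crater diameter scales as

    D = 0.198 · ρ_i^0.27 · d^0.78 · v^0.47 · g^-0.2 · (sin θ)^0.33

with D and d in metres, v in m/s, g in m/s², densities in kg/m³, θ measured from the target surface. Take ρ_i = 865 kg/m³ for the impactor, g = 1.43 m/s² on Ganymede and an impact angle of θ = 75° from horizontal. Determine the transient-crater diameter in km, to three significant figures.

D ≈ 125 km

In SI units: d = 8260 m, v = 17000 m/s.
ρ_i^0.27 = 865^0.27 = 6.209
d^0.78 = 8260^0.78 = 1136
v^0.47 = 17000^0.47 = 97.34
g^-0.2 = 1.43^-0.2 = 0.9310
(sin 75°)^0.33 = 0.9659^0.33 = 0.9886
D = 0.198 × 6.209 × 1136 × 97.34 × 0.9310 × 0.9886 = 1.251 × 10^5 m
   = 125.1 km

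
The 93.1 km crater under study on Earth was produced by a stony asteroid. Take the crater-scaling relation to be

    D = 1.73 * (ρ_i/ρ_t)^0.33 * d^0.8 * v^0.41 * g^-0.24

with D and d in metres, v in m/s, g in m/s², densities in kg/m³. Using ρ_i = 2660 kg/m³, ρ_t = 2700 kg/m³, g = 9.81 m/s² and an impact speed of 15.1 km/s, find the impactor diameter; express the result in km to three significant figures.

d ≈ 11.8 km

Rearranging for d: d = [D / (1.73 · (2660/2700)^0.33 · 15100^0.41 · 9.81^-0.24)]^(1/0.8).
D = 93100 m.
(2660/2700)^0.33 = 0.9951
15100^0.41 = 51.69
9.81^-0.24 = 0.5781
Denominator = 1.73 × 0.9951 × 51.69 × 0.5781 = 51.44
D / 51.44 = 93100 / 51.44 = 1810
d = 1810^(1/0.8) = 1810^1.25 = 11806 m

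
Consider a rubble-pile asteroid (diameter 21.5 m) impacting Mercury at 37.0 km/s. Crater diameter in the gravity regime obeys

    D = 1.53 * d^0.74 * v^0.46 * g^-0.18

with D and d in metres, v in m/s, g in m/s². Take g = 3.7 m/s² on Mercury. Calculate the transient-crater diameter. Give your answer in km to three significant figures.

In SI units: v = 37000 m/s.
d^0.74 = 21.5^0.74 = 9.683
v^0.46 = 37000^0.46 = 126.3
g^-0.18 = 3.7^-0.18 = 0.7902
D = 1.53 × 9.683 × 126.3 × 0.7902 = 1479 m
   = 1.479 km

D ≈ 1.48 km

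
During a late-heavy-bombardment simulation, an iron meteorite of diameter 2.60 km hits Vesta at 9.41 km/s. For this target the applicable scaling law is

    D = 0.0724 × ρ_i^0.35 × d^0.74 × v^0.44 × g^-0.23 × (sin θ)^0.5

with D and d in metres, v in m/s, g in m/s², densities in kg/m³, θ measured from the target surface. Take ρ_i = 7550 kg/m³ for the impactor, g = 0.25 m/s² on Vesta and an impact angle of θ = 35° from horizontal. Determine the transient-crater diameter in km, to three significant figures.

In SI units: d = 2600 m, v = 9410 m/s.
ρ_i^0.35 = 7550^0.35 = 22.77
d^0.74 = 2600^0.74 = 336.6
v^0.44 = 9410^0.44 = 56.02
g^-0.23 = 0.25^-0.23 = 1.376
(sin 35°)^0.5 = 0.5736^0.5 = 0.7574
D = 0.0724 × 22.77 × 336.6 × 56.02 × 1.376 × 0.7574 = 32397 m
   = 32.40 km

D ≈ 32.4 km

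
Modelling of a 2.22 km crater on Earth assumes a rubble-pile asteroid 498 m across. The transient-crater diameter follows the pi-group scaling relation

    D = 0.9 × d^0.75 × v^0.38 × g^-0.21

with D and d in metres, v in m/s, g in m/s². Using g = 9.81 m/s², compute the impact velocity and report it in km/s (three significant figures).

Rearranging for v: v = [D / (0.9 · 498^0.75 · 9.81^-0.21)]^(1/0.38).
D = 2220 m.
498^0.75 = 105.4
9.81^-0.21 = 0.6191
Denominator = 0.9 × 105.4 × 0.6191 = 58.73
D / 58.73 = 2220 / 58.73 = 37.80
v = 37.80^(1/0.38) = 37.80^2.6316 = 14169 m/s

v ≈ 14.2 km/s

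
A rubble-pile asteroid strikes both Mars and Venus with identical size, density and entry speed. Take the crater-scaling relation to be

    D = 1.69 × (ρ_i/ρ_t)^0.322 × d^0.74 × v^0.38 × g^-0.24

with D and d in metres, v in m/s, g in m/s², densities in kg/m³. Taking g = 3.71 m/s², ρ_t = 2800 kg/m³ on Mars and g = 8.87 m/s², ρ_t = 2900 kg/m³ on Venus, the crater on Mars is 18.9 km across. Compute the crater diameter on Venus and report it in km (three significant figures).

The impactor-only factors (d, v, ρ_i) cancel in the ratio, leaving D_Venus/D_Mars = (g_Venus/g_Mars)^-0.24 · (ρ_t,Mars/ρ_t,Venus)^0.322.
(8.87/3.71)^-0.24 = 2.391^-0.24 = 0.8112
(2800/2900)^0.322 = 0.9655^0.322 = 0.9888
Ratio = 0.8112 × 0.9888 = 0.8021
D_Venus = 0.8021 × 18.9 km = 15.2 km

D ≈ 15.2 km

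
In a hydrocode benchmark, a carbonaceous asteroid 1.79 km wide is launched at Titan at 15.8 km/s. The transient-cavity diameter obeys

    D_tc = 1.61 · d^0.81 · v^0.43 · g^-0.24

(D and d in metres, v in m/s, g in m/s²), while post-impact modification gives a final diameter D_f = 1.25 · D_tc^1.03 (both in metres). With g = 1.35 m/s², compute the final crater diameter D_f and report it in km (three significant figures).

D_f ≈ 71.0 km

In SI: d = 1790 m, v = 15800 m/s.
d^0.81 = 1790^0.81 = 431.3
v^0.43 = 15800^0.43 = 63.89
g^-0.24 = 1.35^-0.24 = 0.9305
D_tc = 1.61 × 431.3 × 63.89 × 0.9305 = 41280 m
D_f = 1.25 × (41280)^1.03 = 70978 m
     = 70.98 km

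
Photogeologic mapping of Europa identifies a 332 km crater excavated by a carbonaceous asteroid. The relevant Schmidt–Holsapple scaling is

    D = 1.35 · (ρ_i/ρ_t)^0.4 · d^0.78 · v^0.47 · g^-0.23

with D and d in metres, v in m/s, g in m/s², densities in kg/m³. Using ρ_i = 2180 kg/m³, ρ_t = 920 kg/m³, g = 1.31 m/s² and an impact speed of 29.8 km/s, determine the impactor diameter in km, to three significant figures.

Rearranging for d: d = [D / (1.35 · (2180/920)^0.4 · 29800^0.47 · 1.31^-0.23)]^(1/0.78).
D = 332000 m.
(2180/920)^0.4 = 1.412
29800^0.47 = 126.7
1.31^-0.23 = 0.9398
Denominator = 1.35 × 1.412 × 126.7 × 0.9398 = 227.0
D / 227.0 = 332000 / 227.0 = 1463
d = 1463^(1/0.78) = 1463^1.2821 = 11433 m

d ≈ 11.4 km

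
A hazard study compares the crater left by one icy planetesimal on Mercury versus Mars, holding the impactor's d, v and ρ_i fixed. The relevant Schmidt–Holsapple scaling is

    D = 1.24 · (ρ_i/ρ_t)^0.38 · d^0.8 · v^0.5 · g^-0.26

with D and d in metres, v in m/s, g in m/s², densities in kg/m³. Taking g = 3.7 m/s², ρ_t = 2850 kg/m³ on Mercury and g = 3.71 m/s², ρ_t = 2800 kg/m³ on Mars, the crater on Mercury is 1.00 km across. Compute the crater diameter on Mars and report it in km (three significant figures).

D ≈ 1.01 km

The impactor-only factors (d, v, ρ_i) cancel in the ratio, leaving D_Mars/D_Mercury = (g_Mars/g_Mercury)^-0.26 · (ρ_t,Mercury/ρ_t,Mars)^0.38.
(3.71/3.7)^-0.26 = 1.003^-0.26 = 0.9992
(2850/2800)^0.38 = 1.018^0.38 = 1.007
Ratio = 0.9992 × 1.007 = 1.006
D_Mars = 1.006 × 1.00 km = 1.01 km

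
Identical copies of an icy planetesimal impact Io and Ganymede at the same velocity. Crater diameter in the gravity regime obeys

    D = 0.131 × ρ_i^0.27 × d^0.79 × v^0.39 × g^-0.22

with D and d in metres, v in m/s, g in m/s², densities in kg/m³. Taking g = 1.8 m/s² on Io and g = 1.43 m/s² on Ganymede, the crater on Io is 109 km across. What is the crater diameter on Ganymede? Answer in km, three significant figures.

All impactor-dependent factors cancel in the ratio, leaving D_Ganymede/D_Io = (g_Ganymede/g_Io)^-0.22.
(1.43/1.8)^-0.22 = 0.7944^-0.22 = 1.052
D_Ganymede = 1.052 × 109 km = 115 km

D ≈ 115 km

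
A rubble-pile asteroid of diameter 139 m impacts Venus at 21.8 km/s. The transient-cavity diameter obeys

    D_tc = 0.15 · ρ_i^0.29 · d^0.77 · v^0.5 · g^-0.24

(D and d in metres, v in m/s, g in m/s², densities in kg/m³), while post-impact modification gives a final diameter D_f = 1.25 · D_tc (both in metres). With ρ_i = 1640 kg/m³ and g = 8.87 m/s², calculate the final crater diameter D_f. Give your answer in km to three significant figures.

v = 21800 m/s.
ρ_i^0.29 = 1640^0.29 = 8.557
d^0.77 = 139^0.77 = 44.68
v^0.5 = 21800^0.5 = 147.6
g^-0.24 = 8.87^-0.24 = 0.5922
D_tc = 0.15 × 8.557 × 44.68 × 147.6 × 0.5922 = 5013 m
D_f = 1.25 × 5013 = 6266 m
     = 6.266 km

D_f ≈ 6.27 km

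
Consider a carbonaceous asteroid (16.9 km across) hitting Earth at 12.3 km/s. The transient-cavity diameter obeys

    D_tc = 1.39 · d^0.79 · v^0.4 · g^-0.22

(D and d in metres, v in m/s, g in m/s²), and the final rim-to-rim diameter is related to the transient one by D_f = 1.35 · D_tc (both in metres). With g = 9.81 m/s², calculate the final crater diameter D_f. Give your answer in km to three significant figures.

In SI: d = 16900 m, v = 12300 m/s.
d^0.79 = 16900^0.79 = 2188
v^0.4 = 12300^0.4 = 43.25
g^-0.22 = 9.81^-0.22 = 0.6051
D_tc = 1.39 × 2188 × 43.25 × 0.6051 = 79590 m
D_f = 1.35 × 79590 = 1.074 × 10^5 m
     = 107.4 km

D_f ≈ 107 km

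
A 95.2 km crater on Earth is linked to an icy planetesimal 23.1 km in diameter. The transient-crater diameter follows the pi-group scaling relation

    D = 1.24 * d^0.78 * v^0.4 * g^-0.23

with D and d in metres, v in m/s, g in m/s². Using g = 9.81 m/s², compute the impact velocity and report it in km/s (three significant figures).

v ≈ 18.8 km/s

Rearranging for v: v = [D / (1.24 · 23100^0.78 · 9.81^-0.23)]^(1/0.4).
D = 95200 m.
23100^0.78 = 2533
9.81^-0.23 = 0.5914
Denominator = 1.24 × 2533 × 0.5914 = 1858
D / 1858 = 95200 / 1858 = 51.24
v = 51.24^(1/0.4) = 51.24^2.5 = 18794 m/s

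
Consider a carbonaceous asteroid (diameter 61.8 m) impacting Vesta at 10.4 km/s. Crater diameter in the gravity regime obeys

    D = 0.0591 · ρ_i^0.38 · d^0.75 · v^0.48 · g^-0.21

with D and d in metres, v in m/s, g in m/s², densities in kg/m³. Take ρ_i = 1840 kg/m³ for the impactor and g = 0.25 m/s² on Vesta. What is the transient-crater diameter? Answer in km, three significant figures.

In SI units: v = 10400 m/s.
ρ_i^0.38 = 1840^0.38 = 17.40
d^0.75 = 61.8^0.75 = 22.04
v^0.48 = 10400^0.48 = 84.76
g^-0.21 = 0.25^-0.21 = 1.338
D = 0.0591 × 17.40 × 22.04 × 84.76 × 1.338 = 2570 m
   = 2.570 km

D ≈ 2.57 km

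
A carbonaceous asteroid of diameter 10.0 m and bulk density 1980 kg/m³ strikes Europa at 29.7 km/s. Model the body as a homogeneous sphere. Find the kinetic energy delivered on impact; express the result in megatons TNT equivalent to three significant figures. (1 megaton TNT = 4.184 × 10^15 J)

v = 29700 m/s.
Mass m = (π/6) ρ d³ = (π/6) × 1980 × (10)³ = 1.037 × 10^6 kg
E = ½ m v² = 0.5 × 1.037 × 10^6 × (29700)² = 4.574 × 10^14 J
   = 4.574 × 10^14 / 4.184×10^15 = 0.1093 Mt

E ≈ 0.109 Mt TNT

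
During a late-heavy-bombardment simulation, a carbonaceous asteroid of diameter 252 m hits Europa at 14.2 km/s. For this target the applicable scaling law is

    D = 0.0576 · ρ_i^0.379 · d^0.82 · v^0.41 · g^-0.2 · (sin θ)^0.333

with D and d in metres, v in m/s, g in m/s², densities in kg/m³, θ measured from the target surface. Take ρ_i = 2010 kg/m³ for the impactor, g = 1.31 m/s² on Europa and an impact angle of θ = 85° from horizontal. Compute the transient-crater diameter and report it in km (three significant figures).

In SI units: v = 14200 m/s.
ρ_i^0.379 = 2010^0.379 = 17.86
d^0.82 = 252^0.82 = 93.14
v^0.41 = 14200^0.41 = 50.40
g^-0.2 = 1.31^-0.2 = 0.9474
(sin 85°)^0.333 = 0.9962^0.333 = 0.9987
D = 0.0576 × 17.86 × 93.14 × 50.40 × 0.9474 × 0.9987 = 4569 m
   = 4.569 km

D ≈ 4.57 km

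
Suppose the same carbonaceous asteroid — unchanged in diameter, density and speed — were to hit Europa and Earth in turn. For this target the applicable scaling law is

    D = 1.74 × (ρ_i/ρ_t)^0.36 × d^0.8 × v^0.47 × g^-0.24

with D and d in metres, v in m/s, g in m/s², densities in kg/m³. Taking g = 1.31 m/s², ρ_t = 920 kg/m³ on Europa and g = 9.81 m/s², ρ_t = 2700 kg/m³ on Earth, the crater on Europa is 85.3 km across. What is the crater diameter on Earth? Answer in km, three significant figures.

The impactor-only factors (d, v, ρ_i) cancel in the ratio, leaving D_Earth/D_Europa = (g_Earth/g_Europa)^-0.24 · (ρ_t,Europa/ρ_t,Earth)^0.36.
(9.81/1.31)^-0.24 = 7.489^-0.24 = 0.6168
(920/2700)^0.36 = 0.3407^0.36 = 0.6787
Ratio = 0.6168 × 0.6787 = 0.4186
D_Earth = 0.4186 × 85.3 km = 35.7 km

D ≈ 35.7 km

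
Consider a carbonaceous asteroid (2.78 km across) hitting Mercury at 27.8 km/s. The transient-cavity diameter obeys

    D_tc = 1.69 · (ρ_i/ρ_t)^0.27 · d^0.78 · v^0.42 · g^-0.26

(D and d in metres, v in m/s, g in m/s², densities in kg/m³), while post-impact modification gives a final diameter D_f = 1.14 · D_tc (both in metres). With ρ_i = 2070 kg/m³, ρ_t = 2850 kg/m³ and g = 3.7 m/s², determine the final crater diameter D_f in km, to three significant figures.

In SI: d = 2780 m, v = 27800 m/s.
(ρ_i/ρ_t)^0.27 = (2070/2850)^0.27 = 0.9173
d^0.78 = 2780^0.78 = 485.7
v^0.42 = 27800^0.42 = 73.54
g^-0.26 = 3.7^-0.26 = 0.7117
D_tc = 1.69 × 0.9173 × 485.7 × 73.54 × 0.7117 = 39410 m
D_f = 1.14 × 39410 = 44927 m
     = 44.93 km

D_f ≈ 44.9 km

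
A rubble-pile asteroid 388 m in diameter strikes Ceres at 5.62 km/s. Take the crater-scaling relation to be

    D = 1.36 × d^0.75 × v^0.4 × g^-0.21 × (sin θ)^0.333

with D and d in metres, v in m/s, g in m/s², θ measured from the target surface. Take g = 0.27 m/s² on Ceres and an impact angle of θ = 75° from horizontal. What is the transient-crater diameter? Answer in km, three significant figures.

D ≈ 4.89 km

In SI units: v = 5620 m/s.
d^0.75 = 388^0.75 = 87.42
v^0.4 = 5620^0.4 = 31.62
g^-0.21 = 0.27^-0.21 = 1.316
(sin 75°)^0.333 = 0.9659^0.333 = 0.9885
D = 1.36 × 87.42 × 31.62 × 1.316 × 0.9885 = 4890 m
   = 4.890 km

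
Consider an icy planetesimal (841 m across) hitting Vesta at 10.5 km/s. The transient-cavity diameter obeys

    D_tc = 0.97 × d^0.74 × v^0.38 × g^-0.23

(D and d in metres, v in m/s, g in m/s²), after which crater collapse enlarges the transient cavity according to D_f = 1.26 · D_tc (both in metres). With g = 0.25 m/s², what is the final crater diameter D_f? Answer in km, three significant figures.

D_f ≈ 8.28 km

v = 10500 m/s.
d^0.74 = 841^0.74 = 146.0
v^0.38 = 10500^0.38 = 33.73
g^-0.23 = 0.25^-0.23 = 1.376
D_tc = 0.97 × 146.0 × 33.73 × 1.376 = 6573 m
D_f = 1.26 × 6573 = 8282 m
     = 8.282 km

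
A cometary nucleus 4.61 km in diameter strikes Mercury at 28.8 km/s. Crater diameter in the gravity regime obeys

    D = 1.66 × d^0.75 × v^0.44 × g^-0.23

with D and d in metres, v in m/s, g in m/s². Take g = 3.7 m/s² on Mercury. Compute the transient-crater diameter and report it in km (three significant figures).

D ≈ 63.0 km

In SI units: d = 4610 m, v = 28800 m/s.
d^0.75 = 4610^0.75 = 559.5
v^0.44 = 28800^0.44 = 91.65
g^-0.23 = 3.7^-0.23 = 0.7401
D = 1.66 × 559.5 × 91.65 × 0.7401 = 62999 m
   = 63.00 km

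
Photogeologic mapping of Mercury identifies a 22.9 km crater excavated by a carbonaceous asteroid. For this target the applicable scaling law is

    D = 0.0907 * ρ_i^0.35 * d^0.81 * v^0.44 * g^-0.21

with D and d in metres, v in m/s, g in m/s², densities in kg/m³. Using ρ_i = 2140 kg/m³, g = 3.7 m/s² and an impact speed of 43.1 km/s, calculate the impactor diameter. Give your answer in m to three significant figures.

Rearranging for d: d = [D / (0.0907 · 2140^0.35 · 43100^0.44 · 3.7^-0.21)]^(1/0.81).
D = 22900 m.
2140^0.35 = 14.64
43100^0.44 = 109.4
3.7^-0.21 = 0.7598
Denominator = 0.0907 × 14.64 × 109.4 × 0.7598 = 110.4
D / 110.4 = 22900 / 110.4 = 207.4
d = 207.4^(1/0.81) = 207.4^1.2346 = 725.0 m

d ≈ 725 m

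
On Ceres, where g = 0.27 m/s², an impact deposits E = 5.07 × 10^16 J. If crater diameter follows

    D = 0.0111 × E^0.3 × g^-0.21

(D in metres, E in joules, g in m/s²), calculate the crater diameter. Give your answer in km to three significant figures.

E^0.3 = (5.07 × 10^16)^0.3 = 1.027 × 10^5
g^-0.21 = 0.27^-0.21 = 1.316
D = 0.0111 × 1.027 × 10^5 × 1.316 = 1500 m
   = 1.500 km

D ≈ 1.50 km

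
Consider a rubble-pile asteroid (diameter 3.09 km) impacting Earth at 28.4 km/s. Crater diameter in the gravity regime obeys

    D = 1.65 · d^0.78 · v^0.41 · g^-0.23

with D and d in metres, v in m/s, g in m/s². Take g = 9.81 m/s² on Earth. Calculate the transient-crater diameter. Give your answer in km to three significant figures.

In SI units: d = 3090 m, v = 28400 m/s.
d^0.78 = 3090^0.78 = 527.4
v^0.41 = 28400^0.41 = 66.97
g^-0.23 = 9.81^-0.23 = 0.5914
D = 1.65 × 527.4 × 66.97 × 0.5914 = 34466 m
   = 34.47 km

D ≈ 34.5 km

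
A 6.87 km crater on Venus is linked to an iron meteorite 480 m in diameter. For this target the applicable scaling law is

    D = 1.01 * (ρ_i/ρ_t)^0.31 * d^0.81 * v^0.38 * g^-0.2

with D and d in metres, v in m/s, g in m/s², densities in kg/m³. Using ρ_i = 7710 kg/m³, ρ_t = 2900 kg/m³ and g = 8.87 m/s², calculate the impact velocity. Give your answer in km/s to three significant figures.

v ≈ 33.3 km/s

Rearranging for v: v = [D / (1.01 · (7710/2900)^0.31 · 480^0.81 · 8.87^-0.2)]^(1/0.38).
D = 6870 m.
(7710/2900)^0.31 = 1.354
480^0.81 = 148.5
8.87^-0.2 = 0.6463
Denominator = 1.01 × 1.354 × 148.5 × 0.6463 = 131.3
D / 131.3 = 6870 / 131.3 = 52.32
v = 52.32^(1/0.38) = 52.32^2.6316 = 33331 m/s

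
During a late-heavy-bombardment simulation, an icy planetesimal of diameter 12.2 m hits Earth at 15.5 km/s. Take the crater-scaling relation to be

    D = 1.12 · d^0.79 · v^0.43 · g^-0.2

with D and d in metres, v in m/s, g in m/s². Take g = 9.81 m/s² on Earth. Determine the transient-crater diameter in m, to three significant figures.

D ≈ 324 m

In SI units: v = 15500 m/s.
d^0.79 = 12.2^0.79 = 7.215
v^0.43 = 15500^0.43 = 63.36
g^-0.2 = 9.81^-0.2 = 0.6334
D = 1.12 × 7.215 × 63.36 × 0.6334 = 324.3 m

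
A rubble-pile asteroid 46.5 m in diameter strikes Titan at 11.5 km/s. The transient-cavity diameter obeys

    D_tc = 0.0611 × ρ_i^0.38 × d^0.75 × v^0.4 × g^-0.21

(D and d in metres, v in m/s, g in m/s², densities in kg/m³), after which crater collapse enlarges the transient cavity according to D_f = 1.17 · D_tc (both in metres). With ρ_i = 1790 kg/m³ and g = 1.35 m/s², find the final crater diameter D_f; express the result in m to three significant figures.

D_f ≈ 867 m

v = 11500 m/s.
ρ_i^0.38 = 1790^0.38 = 17.22
d^0.75 = 46.5^0.75 = 17.81
v^0.4 = 11500^0.4 = 42.10
g^-0.21 = 1.35^-0.21 = 0.9389
D_tc = 0.0611 × 17.22 × 17.81 × 42.10 × 0.9389 = 740.7 m
D_f = 1.17 × 740.7 = 866.6 m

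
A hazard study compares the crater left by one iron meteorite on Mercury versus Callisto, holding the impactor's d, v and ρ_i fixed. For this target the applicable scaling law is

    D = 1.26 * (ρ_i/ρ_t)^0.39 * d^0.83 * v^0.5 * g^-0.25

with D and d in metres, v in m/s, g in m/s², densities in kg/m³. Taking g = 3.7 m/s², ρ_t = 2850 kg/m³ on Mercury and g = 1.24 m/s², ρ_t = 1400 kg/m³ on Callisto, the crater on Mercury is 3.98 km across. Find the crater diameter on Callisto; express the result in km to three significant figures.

The impactor-only factors (d, v, ρ_i) cancel in the ratio, leaving D_Callisto/D_Mercury = (g_Callisto/g_Mercury)^-0.25 · (ρ_t,Mercury/ρ_t,Callisto)^0.39.
(1.24/3.7)^-0.25 = 0.3351^-0.25 = 1.314
(2850/1400)^0.39 = 2.036^0.39 = 1.320
Ratio = 1.314 × 1.320 = 1.734
D_Callisto = 1.734 × 3.98 km = 6.90 km

D ≈ 6.90 km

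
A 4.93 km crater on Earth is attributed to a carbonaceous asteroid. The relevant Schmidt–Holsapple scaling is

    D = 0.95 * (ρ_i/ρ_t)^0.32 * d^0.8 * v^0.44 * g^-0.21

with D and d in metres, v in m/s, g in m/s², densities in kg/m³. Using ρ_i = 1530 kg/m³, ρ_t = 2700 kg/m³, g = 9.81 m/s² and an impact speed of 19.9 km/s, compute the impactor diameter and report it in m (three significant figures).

Rearranging for d: d = [D / (0.95 · (1530/2700)^0.32 · 19900^0.44 · 9.81^-0.21)]^(1/0.8).
D = 4930 m.
(1530/2700)^0.32 = 0.8338
19900^0.44 = 77.89
9.81^-0.21 = 0.6191
Denominator = 0.95 × 0.8338 × 77.89 × 0.6191 = 38.20
D / 38.20 = 4930 / 38.20 = 129.1
d = 129.1^(1/0.8) = 129.1^1.25 = 435.2 m

d ≈ 435 m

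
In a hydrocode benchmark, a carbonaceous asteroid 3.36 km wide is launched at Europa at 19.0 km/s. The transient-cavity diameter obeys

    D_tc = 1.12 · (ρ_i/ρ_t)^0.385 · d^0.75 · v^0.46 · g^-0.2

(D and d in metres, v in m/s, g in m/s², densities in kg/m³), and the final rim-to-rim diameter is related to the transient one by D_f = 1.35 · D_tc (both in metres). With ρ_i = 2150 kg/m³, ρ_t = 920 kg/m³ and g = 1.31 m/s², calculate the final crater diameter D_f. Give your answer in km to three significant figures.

D_f ≈ 81.5 km

In SI: d = 3360 m, v = 19000 m/s.
(ρ_i/ρ_t)^0.385 = (2150/920)^0.385 = 1.387
d^0.75 = 3360^0.75 = 441.3
v^0.46 = 19000^0.46 = 92.95
g^-0.2 = 1.31^-0.2 = 0.9474
D_tc = 1.12 × 1.387 × 441.3 × 92.95 × 0.9474 = 60370 m
D_f = 1.35 × 60370 = 81500 m
     = 81.50 km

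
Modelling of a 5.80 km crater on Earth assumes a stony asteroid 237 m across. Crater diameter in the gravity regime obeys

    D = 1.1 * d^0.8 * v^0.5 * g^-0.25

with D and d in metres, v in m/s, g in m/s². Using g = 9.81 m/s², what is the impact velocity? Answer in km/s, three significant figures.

Rearranging for v: v = [D / (1.1 · 237^0.8 · 9.81^-0.25)]^(1/0.5).
D = 5800 m.
237^0.8 = 79.40
9.81^-0.25 = 0.5650
Denominator = 1.1 × 79.40 × 0.5650 = 49.35
D / 49.35 = 5800 / 49.35 = 117.5
v = 117.5^(1/0.5) = 117.5^2 = 13806 m/s

v ≈ 13.8 km/s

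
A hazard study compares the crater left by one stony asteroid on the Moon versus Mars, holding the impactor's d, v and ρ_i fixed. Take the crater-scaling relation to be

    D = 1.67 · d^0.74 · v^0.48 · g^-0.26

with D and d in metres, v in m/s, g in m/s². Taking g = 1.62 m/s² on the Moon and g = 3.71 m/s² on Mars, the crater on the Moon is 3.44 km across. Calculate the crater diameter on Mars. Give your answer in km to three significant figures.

All impactor-dependent factors cancel in the ratio, leaving D_Mars/D_Moon = (g_Mars/g_Moon)^-0.26.
(3.71/1.62)^-0.26 = 2.290^-0.26 = 0.8062
D_Mars = 0.8062 × 3.44 km = 2.77 km

D ≈ 2.77 km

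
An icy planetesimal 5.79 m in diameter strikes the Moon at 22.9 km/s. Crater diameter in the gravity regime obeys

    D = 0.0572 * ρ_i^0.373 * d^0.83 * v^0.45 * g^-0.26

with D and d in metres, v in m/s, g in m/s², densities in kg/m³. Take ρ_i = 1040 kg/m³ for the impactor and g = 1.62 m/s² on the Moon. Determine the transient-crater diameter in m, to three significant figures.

D ≈ 265 m

In SI units: v = 22900 m/s.
ρ_i^0.373 = 1040^0.373 = 13.35
d^0.83 = 5.79^0.83 = 4.296
v^0.45 = 22900^0.45 = 91.61
g^-0.26 = 1.62^-0.26 = 0.8821
D = 0.0572 × 13.35 × 4.296 × 91.61 × 0.8821 = 265.1 m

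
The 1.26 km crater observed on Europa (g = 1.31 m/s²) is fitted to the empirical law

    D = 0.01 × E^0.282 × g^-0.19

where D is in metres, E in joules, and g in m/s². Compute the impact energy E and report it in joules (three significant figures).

Rearranging: E = [D / (0.01 · g^-0.19)]^(1/0.282).
D = 1260 m.
g^-0.19 = 1.31^-0.19 = 0.9500
D / (0.01 × 0.9500) = 1260 / (9.500 × 10^-3) = 1.326 × 10^5
E = (1.326 × 10^5)^3.5461 = 1.462 × 10^18 J

E ≈ 1.46 × 10^18 J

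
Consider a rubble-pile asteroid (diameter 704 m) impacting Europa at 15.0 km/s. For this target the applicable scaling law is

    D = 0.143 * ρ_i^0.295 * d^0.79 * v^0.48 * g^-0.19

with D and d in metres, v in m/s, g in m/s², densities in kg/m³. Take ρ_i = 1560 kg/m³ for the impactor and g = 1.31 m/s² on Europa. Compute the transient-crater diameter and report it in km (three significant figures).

D ≈ 21.3 km

In SI units: v = 15000 m/s.
ρ_i^0.295 = 1560^0.295 = 8.749
d^0.79 = 704^0.79 = 177.7
v^0.48 = 15000^0.48 = 101.0
g^-0.19 = 1.31^-0.19 = 0.9500
D = 0.143 × 8.749 × 177.7 × 101.0 × 0.9500 = 21332 m
   = 21.33 km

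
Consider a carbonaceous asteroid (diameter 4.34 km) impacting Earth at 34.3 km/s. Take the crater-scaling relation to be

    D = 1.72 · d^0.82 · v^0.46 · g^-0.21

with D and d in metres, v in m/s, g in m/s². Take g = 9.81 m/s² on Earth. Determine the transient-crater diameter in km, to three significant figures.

In SI units: d = 4340 m, v = 34300 m/s.
d^0.82 = 4340^0.82 = 961.0
v^0.46 = 34300^0.46 = 122.0
g^-0.21 = 9.81^-0.21 = 0.6191
D = 1.72 × 961.0 × 122.0 × 0.6191 = 1.248 × 10^5 m
   = 124.8 km

D ≈ 125 km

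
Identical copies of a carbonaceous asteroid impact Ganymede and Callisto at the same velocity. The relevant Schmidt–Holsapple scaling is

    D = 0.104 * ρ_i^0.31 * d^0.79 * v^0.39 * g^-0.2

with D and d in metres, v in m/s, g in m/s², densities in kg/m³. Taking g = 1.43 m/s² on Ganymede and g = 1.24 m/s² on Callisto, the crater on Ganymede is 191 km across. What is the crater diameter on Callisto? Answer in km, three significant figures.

All impactor-dependent factors cancel in the ratio, leaving D_Callisto/D_Ganymede = (g_Callisto/g_Ganymede)^-0.2.
(1.24/1.43)^-0.2 = 0.8671^-0.2 = 1.029
D_Callisto = 1.029 × 191 km = 197 km

D ≈ 197 km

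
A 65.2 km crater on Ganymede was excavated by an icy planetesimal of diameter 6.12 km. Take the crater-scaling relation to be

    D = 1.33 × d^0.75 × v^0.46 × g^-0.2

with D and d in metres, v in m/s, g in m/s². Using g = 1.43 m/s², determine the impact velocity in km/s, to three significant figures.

v ≈ 12.3 km/s

Rearranging for v: v = [D / (1.33 · 6120^0.75 · 1.43^-0.2)]^(1/0.46).
D = 65200 m.
6120^0.75 = 691.9
1.43^-0.2 = 0.9310
Denominator = 1.33 × 691.9 × 0.9310 = 856.7
D / 856.7 = 65200 / 856.7 = 76.11
v = 76.11^(1/0.46) = 76.11^2.1739 = 12305 m/s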